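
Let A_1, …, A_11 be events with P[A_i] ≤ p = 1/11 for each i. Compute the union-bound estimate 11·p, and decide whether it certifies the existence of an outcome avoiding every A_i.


Union bound: P[∪_{i=1}^{11} A_i] ≤ Σ_i P[A_i] ≤ 11·p = 11·(1/11) = 1.
Numerically: 1 ≈ 1.0000000.
Is 1 < 1? NO.
Since the bound 1 is ≥ 1, the union bound is uninformative here; it does NOT by itself certify existence.

11·p = 1 ≈ 1.0000000; existence NOT certified by the union bound.


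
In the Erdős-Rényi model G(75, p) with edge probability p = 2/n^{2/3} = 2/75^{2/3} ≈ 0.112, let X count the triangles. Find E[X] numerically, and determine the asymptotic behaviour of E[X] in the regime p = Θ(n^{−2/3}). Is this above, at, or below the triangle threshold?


Number of potential triangles: C(75, 3) = 67525.
Each occurs with probability p³ ≈ (0.112)³ ≈ 1.42222e-03.
By linearity: E[X] = C(75, 3)·p³ ≈ 67525 · 1.42222e-03 ≈ 96.036.
Since α = 2/3 < 1, p = c/n^{2/3} ≫ 1/n is above the triangle threshold p ~ 1/n. Asymptotically E[X] ~ (c³/6)·n^{3(1−α)} = (2³/6)·n^{1} → ∞; triangles are abundant w.h.p.

E[X] ≈ 96.036; in regime p = Θ(1/n^{2/3}) E[X] diverges (above the triangle threshold p ~ 1/n).


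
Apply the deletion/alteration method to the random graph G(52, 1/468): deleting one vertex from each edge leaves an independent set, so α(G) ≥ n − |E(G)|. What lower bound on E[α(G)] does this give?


E[|E(G)|] = C(52, 2)·p = 1326 · (1/468) = 17/6.
E[α(G)] ≥ n − E[|E(G)|] = 52 − 17/6 = 295/6.
Numerically: ≈ 49.167.
(This is only a lower bound; the true E[α(G)] may be larger.)

E[α(G)] ≥ 295/6 ≈ 49.167.


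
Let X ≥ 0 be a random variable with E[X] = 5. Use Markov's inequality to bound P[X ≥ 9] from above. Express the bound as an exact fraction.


μ = E[X] = 5, a = 9.
Markov: P[X ≥ 9] ≤ μ/a = (5)/9 = 5/9.
Numerically: ≈ 0.555556.
(Since a = 9 > μ = 5.000000, the bound 5/9 is < 1 and informative.)

P[X ≥ 9] ≤ 5/9 ≈ 0.555556.


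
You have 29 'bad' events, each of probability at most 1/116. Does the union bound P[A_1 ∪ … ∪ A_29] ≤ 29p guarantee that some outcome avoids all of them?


Union bound: P[∪_{i=1}^{29} A_i] ≤ Σ_i P[A_i] ≤ 29·p = 29·(1/116) = 1/4.
Numerically: 1/4 ≈ 0.250.
Is 1/4 < 1? YES.
Since P[∪ A_i] ≤ 1/4 < 1, the complement has P[∩ A_i^c] ≥ 1 − 1/4 = 3/4 > 0, so some outcome avoids every A_i.

29·p = 1/4 ≈ 0.250; existence CERTIFIED by the union bound.


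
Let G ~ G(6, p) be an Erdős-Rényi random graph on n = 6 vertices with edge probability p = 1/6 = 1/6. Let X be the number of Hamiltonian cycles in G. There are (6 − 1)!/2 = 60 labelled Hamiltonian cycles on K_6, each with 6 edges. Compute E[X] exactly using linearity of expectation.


K_6 has (6 − 1)!/2 = 60 labelled Hamiltonian cycles.
For each such Hamiltonian cycle H, let X_H = 1 if all 6 edges of H are present in G. Then P[X_H = 1] = p^{6} = (1/6)^{6} = 1/46656.
By linearity of expectation: E[X] = Σ_H E[X_H] = 60 · p^{6} = 60 · 1/46656 = 5/3888.
Numerically: E[X] ≈ 0.001286.

E[X] = 60 · (1/6)^{6} = 5/3888 ≈ 0.001286.


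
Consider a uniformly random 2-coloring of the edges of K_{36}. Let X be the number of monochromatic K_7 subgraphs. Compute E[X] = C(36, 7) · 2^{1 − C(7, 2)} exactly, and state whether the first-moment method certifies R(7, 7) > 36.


E[X] = C(36, 7) · 2^{1 − 21} = 8347680 · 2^{−20} = 8347680/1048576.
As a reduced fraction: E[X] = 260865/32768 ≈ 7.96097.
Is E[X] < 1? NO.
Since E[X] ≥ 1, the first-moment bound is inconclusive at n = 36; it does NOT by itself certify R(7, 7) > 36.

E[X] = 260865/32768 ≈ 7.96097; E[X] ≥ 1; first-moment method inconclusive here.


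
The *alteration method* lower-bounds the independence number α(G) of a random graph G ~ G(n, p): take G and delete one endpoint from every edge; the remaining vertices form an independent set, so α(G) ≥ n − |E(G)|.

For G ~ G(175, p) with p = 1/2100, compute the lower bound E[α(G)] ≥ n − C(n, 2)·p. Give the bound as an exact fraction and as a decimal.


E[|E(G)|] = C(175, 2)·p = 15225 · (1/2100) = 29/4.
E[α(G)] ≥ n − E[|E(G)|] = 175 − 29/4 = 671/4.
Numerically: ≈ 167.750.
(This is only a lower bound; the true E[α(G)] may be larger.)

E[α(G)] ≥ 671/4 ≈ 167.750.


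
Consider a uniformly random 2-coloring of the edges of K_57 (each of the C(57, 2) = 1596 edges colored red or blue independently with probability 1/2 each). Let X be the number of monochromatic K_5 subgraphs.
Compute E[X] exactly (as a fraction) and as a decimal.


Let X = Σ_S X_S over the C(57, 5) = 4187106 subsets S of size 5, where X_S = 1 if the K_5 on S is monochromatic.
For a fixed S, the K_5 on S has C(5, 2) = 10 edges. P[all 10 edges red] = (1/2)^10, and likewise for blue, so P[monochromatic] = 2·(1/2)^10 = 2^{1 − 10} = 1/512.
By linearity of expectation: E[X] = C(57, 5) · 2^{1 − 10} = 4187106 · 1/512 = 2093553/256.
Numerically: E[X] ≈ 8177.9414.

E[X] = C(57,5)·2^(1−C(5,2)) = 2093553/256 ≈ 8177.9414.


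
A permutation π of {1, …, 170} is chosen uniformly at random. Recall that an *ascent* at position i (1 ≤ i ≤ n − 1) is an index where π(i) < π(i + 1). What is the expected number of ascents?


Write X = Σ X_I over i = 1, …, 169, with X_I the indicator of one ascent.
There are 169 indicators.
For each fixed i, the pair (π(i), π(i+1)) is a uniformly random ordered pair of distinct values from {1, …, 170}; by symmetry P[π(i) < π(i+1)] = 1/2.
By linearity: E[X] = 169 · (1/2) = (170 − 1) · (1/2) = 169/2 ≈ 84.5000.

E[X] = 169/2 = 84.5000.


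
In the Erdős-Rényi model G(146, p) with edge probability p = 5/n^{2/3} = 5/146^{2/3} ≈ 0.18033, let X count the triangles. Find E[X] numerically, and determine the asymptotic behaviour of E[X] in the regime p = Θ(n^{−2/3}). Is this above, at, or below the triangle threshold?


Number of potential triangles: C(146, 3) = 508080.
Each occurs with probability p³ ≈ (0.18033)³ ≈ 5.86413961e-03.
By linearity: E[X] = C(146, 3)·p³ ≈ 508080 · 5.86413961e-03 ≈ 2979.452055.
Since α = 2/3 < 1, p = c/n^{2/3} ≫ 1/n is above the triangle threshold p ~ 1/n. Asymptotically E[X] ~ (c³/6)·n^{3(1−α)} = (5³/6)·n^{1} → ∞; triangles are abundant w.h.p.

E[X] ≈ 2979.452055; in regime p = Θ(1/n^{2/3}) E[X] diverges (above the triangle threshold p ~ 1/n).


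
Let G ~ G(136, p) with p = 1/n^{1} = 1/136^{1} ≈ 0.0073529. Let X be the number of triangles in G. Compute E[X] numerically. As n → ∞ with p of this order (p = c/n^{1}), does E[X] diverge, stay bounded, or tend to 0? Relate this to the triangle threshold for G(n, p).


Number of potential triangles: C(136, 3) = 410040.
Each occurs with probability p³ ≈ (0.0073529)³ ≈ 3.9754223e-07.
By linearity: E[X] = C(136, 3)·p³ ≈ 410040 · 3.9754223e-07 ≈ 0.16301.
Here α = 1, so p = 1/n is exactly at the triangle threshold p ~ 1/n. Asymptotically E[X] → c³/6 = 1³/6 = 1/6 ≈ 0.16667, a bounded constant. In this regime the triangle count is asymptotically Poisson(c³/6).

E[X] ≈ 0.16301; in regime p = Θ(1/n^{1}) E[X] stays bounded (at the triangle threshold p ~ 1/n).


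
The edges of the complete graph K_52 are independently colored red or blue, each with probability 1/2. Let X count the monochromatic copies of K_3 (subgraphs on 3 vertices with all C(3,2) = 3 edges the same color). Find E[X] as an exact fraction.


Let X = Σ_S X_S over the C(52, 3) = 22100 subsets S of size 3, where X_S = 1 if the K_3 on S is monochromatic.
For a fixed S, the K_3 on S has C(3, 2) = 3 edges. P[all 3 edges red] = (1/2)^3, and likewise for blue, so P[monochromatic] = 2·(1/2)^3 = 2^{1 − 3} = 1/4.
By linearity of expectation: E[X] = C(52, 3) · 2^{1 − 3} = 22100 · 1/4 = 5525.
Numerically: E[X] ≈ 5525.00000.

E[X] = C(52,3)·2^(1−C(3,2)) = 5525 ≈ 5525.00000.


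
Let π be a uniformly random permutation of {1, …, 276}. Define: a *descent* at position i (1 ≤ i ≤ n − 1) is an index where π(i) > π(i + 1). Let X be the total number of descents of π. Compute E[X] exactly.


Write X = Σ X_I over i = 1, …, 275, with X_I the indicator of one descent.
There are 275 indicators.
For each fixed i, the pair (π(i), π(i+1)) is a uniformly random ordered pair of distinct values from {1, …, 276}; by symmetry P[π(i) > π(i+1)] = 1/2.
By linearity: E[X] = 275 · (1/2) = (276 − 1) · (1/2) = 275/2 ≈ 137.5000.

E[X] = 275/2 = 137.5000.


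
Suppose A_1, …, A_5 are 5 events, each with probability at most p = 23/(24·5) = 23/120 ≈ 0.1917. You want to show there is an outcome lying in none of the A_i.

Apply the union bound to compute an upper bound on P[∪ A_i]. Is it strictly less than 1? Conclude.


Union bound: P[∪_{i=1}^{5} A_i] ≤ Σ_i P[A_i] ≤ 5·p = 5·(23/120) = 23/24.
Numerically: 23/24 ≈ 0.9583.
Is 23/24 < 1? YES.
Since P[∪ A_i] ≤ 23/24 < 1, the complement has P[∩ A_i^c] ≥ 1 − 23/24 = 1/24 > 0, so some outcome avoids every A_i.

5·p = 23/24 ≈ 0.9583; existence CERTIFIED by the union bound.


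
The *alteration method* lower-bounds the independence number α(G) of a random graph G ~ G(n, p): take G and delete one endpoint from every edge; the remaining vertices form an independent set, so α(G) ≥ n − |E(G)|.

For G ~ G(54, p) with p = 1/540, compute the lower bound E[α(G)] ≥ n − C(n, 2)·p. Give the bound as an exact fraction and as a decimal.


E[|E(G)|] = C(54, 2)·p = 1431 · (1/540) = 53/20.
E[α(G)] ≥ n − E[|E(G)|] = 54 − 53/20 = 1027/20.
Numerically: ≈ 51.35000.
(This is only a lower bound; the true E[α(G)] may be larger.)

E[α(G)] ≥ 1027/20 ≈ 51.35000.


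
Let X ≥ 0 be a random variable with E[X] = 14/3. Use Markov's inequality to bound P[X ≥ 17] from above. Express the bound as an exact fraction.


μ = E[X] = 14/3, a = 17.
Markov: P[X ≥ 17] ≤ μ/a = (14/3)/17 = 14/51.
Numerically: ≈ 0.275.
(Since a = 17 > μ = 4.667, the bound 14/51 is < 1 and informative.)

P[X ≥ 17] ≤ 14/51 ≈ 0.275.


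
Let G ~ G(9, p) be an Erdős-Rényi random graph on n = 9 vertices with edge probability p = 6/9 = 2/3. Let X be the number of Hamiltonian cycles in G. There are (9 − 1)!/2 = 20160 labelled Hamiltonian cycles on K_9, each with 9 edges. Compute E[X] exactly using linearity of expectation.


K_9 has (9 − 1)!/2 = 20160 labelled Hamiltonian cycles.
For each such Hamiltonian cycle H, let X_H = 1 if all 9 edges of H are present in G. Then P[X_H = 1] = p^{9} = (2/3)^{9} = 512/19683.
By linearity: E[X] = Σ_H E[X_H] = 20160 · p^{9} = 20160 · 512/19683 = 1146880/2187.
Numerically: E[X] ≈ 524.

E[X] = 20160 · (2/3)^{9} = 1146880/2187 ≈ 524.


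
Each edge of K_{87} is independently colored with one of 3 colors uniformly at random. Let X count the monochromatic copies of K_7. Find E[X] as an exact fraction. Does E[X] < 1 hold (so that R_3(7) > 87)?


E[X] = C(87, 7) · 3^{1 − 21} = 5843355957 · 3^{−20} = 5843355957/3486784401.
As a reduced fraction: E[X] = 72140197/43046721 ≈ 1.6759.
Is E[X] < 1? NO.
Since E[X] ≥ 1, the first-moment bound is inconclusive at n = 87; it does NOT by itself certify R_3(7) > 87.

E[X] = 72140197/43046721 ≈ 1.6759; E[X] ≥ 1; first-moment method inconclusive here.


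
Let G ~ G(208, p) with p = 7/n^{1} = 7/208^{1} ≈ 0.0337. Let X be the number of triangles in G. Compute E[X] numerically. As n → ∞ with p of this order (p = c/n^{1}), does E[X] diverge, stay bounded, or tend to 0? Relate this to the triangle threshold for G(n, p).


Number of potential triangles: C(208, 3) = 1478256.
Each occurs with probability p³ ≈ (0.0337)³ ≈ 3.81157e-05.
By linearity: E[X] = C(208, 3)·p³ ≈ 1478256 · 3.81157e-05 ≈ 56.345.
Here α = 1, so p = 7/n is exactly at the triangle threshold p ~ 1/n. Asymptotically E[X] → c³/6 = 7³/6 = 343/6 ≈ 57.167, a bounded constant. In this regime the triangle count is asymptotically Poisson(c³/6).

E[X] ≈ 56.345; in regime p = Θ(1/n^{1}) E[X] stays bounded (at the triangle threshold p ~ 1/n).


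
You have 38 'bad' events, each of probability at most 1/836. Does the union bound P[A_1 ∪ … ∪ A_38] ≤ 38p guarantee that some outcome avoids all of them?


Union bound: P[∪_{i=1}^{38} A_i] ≤ Σ_i P[A_i] ≤ 38·p = 38·(1/836) = 1/22.
Numerically: 1/22 ≈ 0.0455.
Is 1/22 < 1? YES.
Since P[∪ A_i] ≤ 1/22 < 1, the complement has P[∩ A_i^c] ≥ 1 − 1/22 = 21/22 > 0, so some outcome avoids every A_i.

38·p = 1/22 ≈ 0.0455; existence CERTIFIED by the union bound.


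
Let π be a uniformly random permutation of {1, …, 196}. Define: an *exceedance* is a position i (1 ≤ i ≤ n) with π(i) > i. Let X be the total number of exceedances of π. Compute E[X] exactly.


Write X = Σ_{i=1}^{196} X_i, where X_i = 1_{π(i) > i}.
For each fixed i, π(i) is uniform over {1, …, 196} (marginal of a uniform permutation), so P[π(i) > i] = (n − i)/n. Summing: Σ_{i=1}^{196} (n − i)/n = (0 + 1 + … + 195)/196 = 196(196 − 1)/(2·196) = (196 − 1)/2.
Hence E[X] = Σ_{i=1}^{196} (196 − i)/196 = 195/2 ≈ 97.500000.

E[X] = 195/2 = 97.500000.


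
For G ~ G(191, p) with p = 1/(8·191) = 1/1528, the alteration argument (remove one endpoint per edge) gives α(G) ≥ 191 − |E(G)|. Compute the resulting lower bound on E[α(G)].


E[|E(G)|] = C(191, 2)·p = 18145 · (1/1528) = 95/8.
E[α(G)] ≥ n − E[|E(G)|] = 191 − 95/8 = 1433/8.
Numerically: ≈ 179.12500.
(This is only a lower bound; the true E[α(G)] may be larger.)

E[α(G)] ≥ 1433/8 ≈ 179.12500.


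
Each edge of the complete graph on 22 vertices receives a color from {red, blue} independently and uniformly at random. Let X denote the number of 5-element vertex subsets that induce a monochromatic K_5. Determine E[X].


Let X = Σ_S X_S over the C(22, 5) = 26334 subsets S of size 5, where X_S = 1 if the K_5 on S is monochromatic.
For a fixed S, the K_5 on S has C(5, 2) = 10 edges. P[all 10 edges red] = (1/2)^10, and likewise for blue, so P[monochromatic] = 2·(1/2)^10 = 2^{1 − 10} = 1/512.
By linearity of expectation: E[X] = C(22, 5) · 2^{1 − 10} = 26334 · 1/512 = 13167/256.
Numerically: E[X] ≈ 51.434.

E[X] = C(22,5)·2^(1−C(5,2)) = 13167/256 ≈ 51.434.


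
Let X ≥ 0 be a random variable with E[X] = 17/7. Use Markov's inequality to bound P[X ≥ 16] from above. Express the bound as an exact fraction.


μ = E[X] = 17/7, a = 16.
Markov: P[X ≥ 16] ≤ μ/a = (17/7)/16 = 17/112.
Numerically: ≈ 0.151786.
(Since a = 16 > μ = 2.428571, the bound 17/112 is < 1 and informative.)

P[X ≥ 16] ≤ 17/112 ≈ 0.151786.


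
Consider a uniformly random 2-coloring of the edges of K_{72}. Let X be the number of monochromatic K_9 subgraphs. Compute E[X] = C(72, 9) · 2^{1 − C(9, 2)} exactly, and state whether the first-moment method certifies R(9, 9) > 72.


E[X] = C(72, 9) · 2^{1 − 36} = 85113005120 · 2^{−35} = 85113005120/34359738368.
As a reduced fraction: E[X] = 1329890705/536870912 ≈ 2.4771145.
Is E[X] < 1? NO.
Since E[X] ≥ 1, the first-moment bound is inconclusive at n = 72; it does NOT by itself certify R(9, 9) > 72.

E[X] = 1329890705/536870912 ≈ 2.4771145; E[X] ≥ 1; first-moment method inconclusive here.


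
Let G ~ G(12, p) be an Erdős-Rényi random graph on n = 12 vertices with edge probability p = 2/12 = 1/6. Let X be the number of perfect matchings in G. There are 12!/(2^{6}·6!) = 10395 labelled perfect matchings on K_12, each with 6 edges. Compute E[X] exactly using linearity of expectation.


K_12 has 12!/(2^{6}·6!) = 10395 labelled perfect matchings.
For each such perfect matching H, let X_H = 1 if all 6 edges of H are present in G. Then P[X_H = 1] = p^{6} = (1/6)^{6} = 1/46656.
By linearity: E[X] = Σ_H E[X_H] = 10395 · p^{6} = 10395 · 1/46656 = 385/1728.
Numerically: E[X] ≈ 0.222801.

E[X] = 10395 · (1/6)^{6} = 385/1728 ≈ 0.222801.


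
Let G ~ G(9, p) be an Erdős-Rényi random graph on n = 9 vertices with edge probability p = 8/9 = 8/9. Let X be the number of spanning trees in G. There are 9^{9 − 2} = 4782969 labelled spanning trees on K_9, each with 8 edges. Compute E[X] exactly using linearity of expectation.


K_9 has 9^{9 − 2} = 4782969 labelled spanning trees.
For each such spanning tree H, let X_H = 1 if all 8 edges of H are present in G. Then P[X_H = 1] = p^{8} = (8/9)^{8} = 16777216/43046721.
By linearity of expectation: E[X] = Σ_H E[X_H] = 4782969 · p^{8} = 4782969 · 16777216/43046721 = 16777216/9.
Numerically: E[X] ≈ 1.86414e+06.

E[X] = 4782969 · (8/9)^{8} = 16777216/9 ≈ 1.86414e+06.


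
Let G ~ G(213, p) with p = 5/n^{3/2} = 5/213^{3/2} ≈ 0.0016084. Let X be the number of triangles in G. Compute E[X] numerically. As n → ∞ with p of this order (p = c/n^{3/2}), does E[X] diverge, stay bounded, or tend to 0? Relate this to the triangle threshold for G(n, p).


Number of potential triangles: C(213, 3) = 1587986.
Each occurs with probability p³ ≈ (0.0016084)³ ≈ 4.1610391e-09.
By linearity: E[X] = C(213, 3)·p³ ≈ 1587986 · 4.1610391e-09 ≈ 0.00661.
Since α = 3/2 > 1, p = c/n^{3/2} = o(1/n) is below the triangle threshold p ~ 1/n. Asymptotically E[X] ~ (c³/6)·n^{3(1−α)} = (5³/6)·n^{-1.5} → 0, so by Markov's inequality G has no triangles w.h.p.

E[X] ≈ 0.00661; in regime p = Θ(1/n^{3/2}) E[X] tends to 0 (below the triangle threshold p ~ 1/n).


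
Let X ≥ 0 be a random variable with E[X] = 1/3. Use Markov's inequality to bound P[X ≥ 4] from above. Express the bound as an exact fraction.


μ = E[X] = 1/3, a = 4.
Markov: P[X ≥ 4] ≤ μ/a = (1/3)/4 = 1/12.
Numerically: ≈ 0.08333.
(Since a = 4 > μ = 0.33333, the bound 1/12 is < 1 and informative.)

P[X ≥ 4] ≤ 1/12 ≈ 0.08333.


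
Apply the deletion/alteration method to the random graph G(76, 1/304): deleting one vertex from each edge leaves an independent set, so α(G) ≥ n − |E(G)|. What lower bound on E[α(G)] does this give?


E[|E(G)|] = C(76, 2)·p = 2850 · (1/304) = 75/8.
E[α(G)] ≥ n − E[|E(G)|] = 76 − 75/8 = 533/8.
Numerically: ≈ 66.62500.
(This is only a lower bound; the true E[α(G)] may be larger.)

E[α(G)] ≥ 533/8 ≈ 66.62500.


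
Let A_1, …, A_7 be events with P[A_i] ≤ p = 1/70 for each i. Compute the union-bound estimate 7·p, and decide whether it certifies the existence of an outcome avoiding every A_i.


Union bound: P[∪_{i=1}^{7} A_i] ≤ Σ_i P[A_i] ≤ 7·p = 7·(1/70) = 1/10.
Numerically: 1/10 ≈ 0.100.
Is 1/10 < 1? YES.
Since P[∪ A_i] ≤ 1/10 < 1, the complement has P[∩ A_i^c] ≥ 1 − 1/10 = 9/10 > 0, so some outcome avoids every A_i.

7·p = 1/10 ≈ 0.100; existence CERTIFIED by the union bound.


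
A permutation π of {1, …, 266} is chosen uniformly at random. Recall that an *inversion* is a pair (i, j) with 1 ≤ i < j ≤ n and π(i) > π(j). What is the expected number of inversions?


Write X = Σ X_I over the C(266, 2) = 35245 pairs i < j, with X_I the indicator of one inversion.
There are 35245 indicators.
For each fixed pair i < j, the values π(i) and π(j) are two distinct elements of {1, …, 266} in uniformly random order; by symmetry P[π(i) > π(j)] = 1/2.
By linearity: E[X] = 35245 · (1/2) = C(266, 2) · (1/2) = 35245/2 = 35245/2 ≈ 17622.500000.

E[X] = 35245/2 = 17622.500000.


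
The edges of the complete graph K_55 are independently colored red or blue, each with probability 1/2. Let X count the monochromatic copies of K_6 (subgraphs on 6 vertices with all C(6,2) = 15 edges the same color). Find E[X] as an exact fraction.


Let X = Σ_S X_S over the C(55, 6) = 28989675 subsets S of size 6, where X_S = 1 if the K_6 on S is monochromatic.
For a fixed S, the K_6 on S has C(6, 2) = 15 edges. P[all 15 edges red] = (1/2)^15, and likewise for blue, so P[monochromatic] = 2·(1/2)^15 = 2^{1 − 15} = 1/16384.
By linearity of expectation: E[X] = C(55, 6) · 2^{1 − 15} = 28989675 · 1/16384 = 28989675/16384.
Numerically: E[X] ≈ 1769.389343.

E[X] = C(55,6)·2^(1−C(6,2)) = 28989675/16384 ≈ 1769.389343.


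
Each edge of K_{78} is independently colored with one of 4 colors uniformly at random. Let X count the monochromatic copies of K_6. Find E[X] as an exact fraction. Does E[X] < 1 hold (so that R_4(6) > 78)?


E[X] = C(78, 6) · 4^{1 − 15} = 256851595 · 4^{−14} = 256851595/268435456.
As a reduced fraction: E[X] = 256851595/268435456 ≈ 0.956847.
Is E[X] < 1? YES.
Since E[X] < 1, there exists a 4-coloring of K_{78} with no monochromatic K_6; hence R_4(6) > 78.

E[X] = 256851595/268435456 ≈ 0.956847; E[X] < 1, so R_4(6) > 78.


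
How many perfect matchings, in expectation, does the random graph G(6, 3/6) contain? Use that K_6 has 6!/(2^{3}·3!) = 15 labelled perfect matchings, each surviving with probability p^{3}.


K_6 has 6!/(2^{3}·3!) = 15 labelled perfect matchings.
For each such perfect matching H, let X_H = 1 if all 3 edges of H are present in G. Then P[X_H = 1] = p^{3} = (1/2)^{3} = 1/8.
Summing the indicators: E[X] = Σ_H E[X_H] = 15 · p^{3} = 15 · 1/8 = 15/8.
Numerically: E[X] ≈ 1.875.

E[X] = 15 · (1/2)^{3} = 15/8 ≈ 1.875.


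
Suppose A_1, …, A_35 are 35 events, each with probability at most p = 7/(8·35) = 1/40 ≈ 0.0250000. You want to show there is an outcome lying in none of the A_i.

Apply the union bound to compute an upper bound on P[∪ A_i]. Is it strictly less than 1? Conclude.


Union bound: P[∪_{i=1}^{35} A_i] ≤ Σ_i P[A_i] ≤ 35·p = 35·(1/40) = 7/8.
Numerically: 7/8 ≈ 0.8750000.
Is 7/8 < 1? YES.
Since P[∪ A_i] ≤ 7/8 < 1, the complement has P[∩ A_i^c] ≥ 1 − 7/8 = 1/8 > 0, so some outcome avoids every A_i.

35·p = 7/8 ≈ 0.8750000; existence CERTIFIED by the union bound.


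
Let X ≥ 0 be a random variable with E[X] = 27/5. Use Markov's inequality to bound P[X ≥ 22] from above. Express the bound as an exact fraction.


μ = E[X] = 27/5, a = 22.
Markov: P[X ≥ 22] ≤ μ/a = (27/5)/22 = 27/110.
Numerically: ≈ 0.245.
(Since a = 22 > μ = 5.400, the bound 27/110 is < 1 and informative.)

P[X ≥ 22] ≤ 27/110 ≈ 0.245.


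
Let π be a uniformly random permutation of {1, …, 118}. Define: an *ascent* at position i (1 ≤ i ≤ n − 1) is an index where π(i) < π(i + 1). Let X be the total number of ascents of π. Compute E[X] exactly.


Write X = Σ X_I over i = 1, …, 117, with X_I the indicator of one ascent.
There are 117 indicators.
For each fixed i, the pair (π(i), π(i+1)) is a uniformly random ordered pair of distinct values from {1, …, 118}; by symmetry P[π(i) < π(i+1)] = 1/2.
By linearity: E[X] = 117 · (1/2) = (118 − 1) · (1/2) = 117/2 ≈ 58.500.

E[X] = 117/2 = 58.500.


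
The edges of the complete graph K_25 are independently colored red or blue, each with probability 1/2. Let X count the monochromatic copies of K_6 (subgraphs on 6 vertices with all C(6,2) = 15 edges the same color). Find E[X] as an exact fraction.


Let X = Σ_S X_S over the C(25, 6) = 177100 subsets S of size 6, where X_S = 1 if the K_6 on S is monochromatic.
For a fixed S, the K_6 on S has C(6, 2) = 15 edges. P[all 15 edges red] = (1/2)^15, and likewise for blue, so P[monochromatic] = 2·(1/2)^15 = 2^{1 − 15} = 1/16384.
By linearity of expectation: E[X] = C(25, 6) · 2^{1 − 15} = 177100 · 1/16384 = 44275/4096.
Numerically: E[X] ≈ 10.8093.

E[X] = C(25,6)·2^(1−C(6,2)) = 44275/4096 ≈ 10.8093.


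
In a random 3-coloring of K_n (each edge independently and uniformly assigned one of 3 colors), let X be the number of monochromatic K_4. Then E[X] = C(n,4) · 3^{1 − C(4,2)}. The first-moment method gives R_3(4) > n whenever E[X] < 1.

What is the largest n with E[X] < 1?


We need C(n, 4) · 3^{1 − 6} < 1, i.e. C(n, 4) < 3^{6 − 1} = 243.
Check values of n near the boundary:
  n = 6: C(6, 4) = 15; 15 < 243? YES
  n = 7: C(7, 4) = 35; 35 < 243? YES
  n = 8: C(8, 4) = 70; 70 < 243? YES
  n = 9: C(9, 4) = 126; 126 < 243? YES
  n = 10: C(10, 4) = 210; 210 < 243? YES
  n = 11: C(11, 4) = 330; 330 < 243? NO
  n = 12: C(12, 4) = 495; 495 < 243? NO
The largest n with C(n, 4) < 243 is n = 10 (where E[X] = 70/81 ≈ 0.8642). Hence R_3(4) > 10, i.e. R_3(4) ≥ 11.

Largest n = 10; hence R_3(4) > 10.


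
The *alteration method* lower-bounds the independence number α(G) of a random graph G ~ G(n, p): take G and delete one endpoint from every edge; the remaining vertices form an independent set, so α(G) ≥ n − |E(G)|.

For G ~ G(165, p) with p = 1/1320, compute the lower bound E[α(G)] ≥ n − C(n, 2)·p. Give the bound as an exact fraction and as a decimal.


E[|E(G)|] = C(165, 2)·p = 13530 · (1/1320) = 41/4.
E[α(G)] ≥ n − E[|E(G)|] = 165 − 41/4 = 619/4.
Numerically: ≈ 154.750.
(This is only a lower bound; the true E[α(G)] may be larger.)

E[α(G)] ≥ 619/4 ≈ 154.750.


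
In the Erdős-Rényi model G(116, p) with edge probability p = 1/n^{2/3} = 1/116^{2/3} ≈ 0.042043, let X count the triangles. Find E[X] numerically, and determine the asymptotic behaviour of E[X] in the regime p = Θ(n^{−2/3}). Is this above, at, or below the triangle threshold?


Number of potential triangles: C(116, 3) = 253460.
Each occurs with probability p³ ≈ (0.042043)³ ≈ 7.4316290e-05.
By linearity: E[X] = C(116, 3)·p³ ≈ 253460 · 7.4316290e-05 ≈ 18.83621.
Since α = 2/3 < 1, p = c/n^{2/3} ≫ 1/n is above the triangle threshold p ~ 1/n. Asymptotically E[X] ~ (c³/6)·n^{3(1−α)} = (1³/6)·n^{1} → ∞; triangles are abundant w.h.p.

E[X] ≈ 18.83621; in regime p = Θ(1/n^{2/3}) E[X] diverges (above the triangle threshold p ~ 1/n).


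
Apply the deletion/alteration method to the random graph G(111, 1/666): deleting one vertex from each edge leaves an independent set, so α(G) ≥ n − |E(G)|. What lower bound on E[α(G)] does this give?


E[|E(G)|] = C(111, 2)·p = 6105 · (1/666) = 55/6.
E[α(G)] ≥ n − E[|E(G)|] = 111 − 55/6 = 611/6.
Numerically: ≈ 101.83333.
(This is only a lower bound; the true E[α(G)] may be larger.)

E[α(G)] ≥ 611/6 ≈ 101.83333.


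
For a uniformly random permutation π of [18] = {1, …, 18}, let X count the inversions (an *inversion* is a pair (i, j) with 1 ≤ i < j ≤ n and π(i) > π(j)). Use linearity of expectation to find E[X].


Write X = Σ X_I over the C(18, 2) = 153 pairs i < j, with X_I the indicator of one inversion.
There are 153 indicators.
For each fixed pair i < j, the values π(i) and π(j) are two distinct elements of {1, …, 18} in uniformly random order; by symmetry P[π(i) > π(j)] = 1/2.
By linearity: E[X] = 153 · (1/2) = C(18, 2) · (1/2) = 153/2 = 153/2 ≈ 76.5000.

E[X] = 153/2 = 76.5000.


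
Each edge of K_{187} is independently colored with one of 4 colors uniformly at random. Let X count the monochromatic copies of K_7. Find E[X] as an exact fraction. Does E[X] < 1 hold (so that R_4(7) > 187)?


E[X] = C(187, 7) · 4^{1 − 21} = 1416167483302 · 4^{−20} = 1416167483302/1099511627776.
As a reduced fraction: E[X] = 708083741651/549755813888 ≈ 1.287997.
Is E[X] < 1? NO.
Since E[X] ≥ 1, the first-moment bound is inconclusive at n = 187; it does NOT by itself certify R_4(7) > 187.

E[X] = 708083741651/549755813888 ≈ 1.287997; E[X] ≥ 1; first-moment method inconclusive here.


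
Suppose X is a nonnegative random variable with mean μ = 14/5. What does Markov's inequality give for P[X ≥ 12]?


μ = E[X] = 14/5, a = 12.
Markov: P[X ≥ 12] ≤ μ/a = (14/5)/12 = 7/30.
Numerically: ≈ 0.233333.
(Since a = 12 > μ = 2.800000, the bound 7/30 is < 1 and informative.)

P[X ≥ 12] ≤ 7/30 ≈ 0.233333.


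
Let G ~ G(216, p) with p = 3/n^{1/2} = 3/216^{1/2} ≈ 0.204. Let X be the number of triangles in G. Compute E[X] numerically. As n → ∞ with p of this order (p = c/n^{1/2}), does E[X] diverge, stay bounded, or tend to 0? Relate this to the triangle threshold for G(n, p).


Number of potential triangles: C(216, 3) = 1656360.
Each occurs with probability p³ ≈ (0.204)³ ≈ 8.50517e-03.
By linearity: E[X] = C(216, 3)·p³ ≈ 1656360 · 8.50517e-03 ≈ 14087.628.
Since α = 1/2 < 1, p = c/n^{1/2} ≫ 1/n is above the triangle threshold p ~ 1/n. Asymptotically E[X] ~ (c³/6)·n^{3(1−α)} = (3³/6)·n^{1.5} → ∞; triangles are abundant w.h.p.

E[X] ≈ 14087.628; in regime p = Θ(1/n^{1/2}) E[X] diverges (above the triangle threshold p ~ 1/n).


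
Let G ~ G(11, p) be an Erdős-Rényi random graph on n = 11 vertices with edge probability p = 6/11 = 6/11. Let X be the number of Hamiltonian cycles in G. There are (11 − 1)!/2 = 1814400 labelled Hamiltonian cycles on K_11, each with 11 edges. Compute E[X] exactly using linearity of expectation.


K_11 has (11 − 1)!/2 = 1814400 labelled Hamiltonian cycles.
For each such Hamiltonian cycle H, let X_H = 1 if all 11 edges of H are present in G. Then P[X_H = 1] = p^{11} = (6/11)^{11} = 362797056/285311670611.
By linearity: E[X] = Σ_H E[X_H] = 1814400 · p^{11} = 1814400 · 362797056/285311670611 = 658258978406400/285311670611.
Numerically: E[X] ≈ 2307.2.

E[X] = 1814400 · (6/11)^{11} = 658258978406400/285311670611 ≈ 2307.2.


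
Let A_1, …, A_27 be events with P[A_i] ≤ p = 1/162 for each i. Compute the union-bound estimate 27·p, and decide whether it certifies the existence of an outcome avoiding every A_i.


Union bound: P[∪_{i=1}^{27} A_i] ≤ Σ_i P[A_i] ≤ 27·p = 27·(1/162) = 1/6.
Numerically: 1/6 ≈ 0.167.
Is 1/6 < 1? YES.
Since P[∪ A_i] ≤ 1/6 < 1, the complement has P[∩ A_i^c] ≥ 1 − 1/6 = 5/6 > 0, so some outcome avoids every A_i.

27·p = 1/6 ≈ 0.167; existence CERTIFIED by the union bound.


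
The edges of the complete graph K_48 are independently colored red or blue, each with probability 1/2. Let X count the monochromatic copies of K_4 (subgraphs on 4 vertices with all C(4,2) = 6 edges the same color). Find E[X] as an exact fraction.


Let X = Σ_S X_S over the C(48, 4) = 194580 subsets S of size 4, where X_S = 1 if the K_4 on S is monochromatic.
For a fixed S, the K_4 on S has C(4, 2) = 6 edges. P[all 6 edges red] = (1/2)^6, and likewise for blue, so P[monochromatic] = 2·(1/2)^6 = 2^{1 − 6} = 1/32.
By linearity of expectation: E[X] = C(48, 4) · 2^{1 − 6} = 194580 · 1/32 = 48645/8.
Numerically: E[X] ≈ 6080.625000.

E[X] = C(48,4)·2^(1−C(4,2)) = 48645/8 ≈ 6080.625000.


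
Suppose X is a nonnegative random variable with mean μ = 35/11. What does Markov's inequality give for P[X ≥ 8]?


μ = E[X] = 35/11, a = 8.
Markov: P[X ≥ 8] ≤ μ/a = (35/11)/8 = 35/88.
Numerically: ≈ 0.398.
(Since a = 8 > μ = 3.182, the bound 35/88 is < 1 and informative.)

P[X ≥ 8] ≤ 35/88 ≈ 0.398.


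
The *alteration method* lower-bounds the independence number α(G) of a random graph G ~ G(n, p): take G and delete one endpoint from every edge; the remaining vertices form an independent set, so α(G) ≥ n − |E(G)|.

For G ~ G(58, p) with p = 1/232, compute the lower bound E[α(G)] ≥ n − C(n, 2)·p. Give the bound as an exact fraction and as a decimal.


E[|E(G)|] = C(58, 2)·p = 1653 · (1/232) = 57/8.
E[α(G)] ≥ n − E[|E(G)|] = 58 − 57/8 = 407/8.
Numerically: ≈ 50.87500.
(This is only a lower bound; the true E[α(G)] may be larger.)

E[α(G)] ≥ 407/8 ≈ 50.87500.


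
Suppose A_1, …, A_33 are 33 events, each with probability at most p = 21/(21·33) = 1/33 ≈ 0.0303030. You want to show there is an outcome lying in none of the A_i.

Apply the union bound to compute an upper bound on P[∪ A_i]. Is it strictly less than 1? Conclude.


Union bound: P[∪_{i=1}^{33} A_i] ≤ Σ_i P[A_i] ≤ 33·p = 33·(1/33) = 1.
Numerically: 1 ≈ 1.0000000.
Is 1 < 1? NO.
Since the bound 1 is ≥ 1, the union bound is uninformative here; it does NOT by itself certify existence.

33·p = 1 ≈ 1.0000000; existence NOT certified by the union bound.


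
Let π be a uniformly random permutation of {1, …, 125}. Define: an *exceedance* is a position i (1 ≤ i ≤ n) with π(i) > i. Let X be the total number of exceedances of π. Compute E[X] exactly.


Write X = Σ_{i=1}^{125} X_i, where X_i = 1_{π(i) > i}.
For each fixed i, π(i) is uniform over {1, …, 125} (marginal of a uniform permutation), so P[π(i) > i] = (n − i)/n. Summing: Σ_{i=1}^{125} (n − i)/n = (0 + 1 + … + 124)/125 = 125(125 − 1)/(2·125) = (125 − 1)/2.
Hence E[X] = Σ_{i=1}^{125} (125 − i)/125 = 62 ≈ 62.000.

E[X] = 62 = 62.000.


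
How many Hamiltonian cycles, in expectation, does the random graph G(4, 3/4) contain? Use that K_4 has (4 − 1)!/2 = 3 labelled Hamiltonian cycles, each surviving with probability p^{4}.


K_4 has (4 − 1)!/2 = 3 labelled Hamiltonian cycles.
For each such Hamiltonian cycle H, let X_H = 1 if all 4 edges of H are present in G. Then P[X_H = 1] = p^{4} = (3/4)^{4} = 81/256.
By linearity: E[X] = Σ_H E[X_H] = 3 · p^{4} = 3 · 81/256 = 243/256.
Numerically: E[X] ≈ 0.9492.

E[X] = 3 · (3/4)^{4} = 243/256 ≈ 0.9492.


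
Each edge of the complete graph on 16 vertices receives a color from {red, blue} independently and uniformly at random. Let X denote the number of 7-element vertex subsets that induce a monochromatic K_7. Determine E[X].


Let X = Σ_S X_S over the C(16, 7) = 11440 subsets S of size 7, where X_S = 1 if the K_7 on S is monochromatic.
For a fixed S, the K_7 on S has C(7, 2) = 21 edges. P[all 21 edges red] = (1/2)^21, and likewise for blue, so P[monochromatic] = 2·(1/2)^21 = 2^{1 − 21} = 1/1048576.
Summing: E[X] = C(16, 7) · 2^{1 − 21} = 11440 · 1/1048576 = 715/65536.
Numerically: E[X] ≈ 0.01091.

E[X] = C(16,7)·2^(1−C(7,2)) = 715/65536 ≈ 0.01091.


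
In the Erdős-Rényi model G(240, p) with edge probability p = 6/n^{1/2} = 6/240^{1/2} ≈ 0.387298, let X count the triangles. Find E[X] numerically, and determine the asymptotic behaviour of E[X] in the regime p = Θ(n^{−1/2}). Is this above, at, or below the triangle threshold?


Number of potential triangles: C(240, 3) = 2275280.
Each occurs with probability p³ ≈ (0.387298)³ ≈ 5.80947502e-02.
By linearity: E[X] = C(240, 3)·p³ ≈ 2275280 · 5.80947502e-02 ≈ 132181.823219.
Since α = 1/2 < 1, p = c/n^{1/2} ≫ 1/n is above the triangle threshold p ~ 1/n. Asymptotically E[X] ~ (c³/6)·n^{3(1−α)} = (6³/6)·n^{1.5} → ∞; triangles are abundant w.h.p.

E[X] ≈ 132181.823219; in regime p = Θ(1/n^{1/2}) E[X] diverges (above the triangle threshold p ~ 1/n).


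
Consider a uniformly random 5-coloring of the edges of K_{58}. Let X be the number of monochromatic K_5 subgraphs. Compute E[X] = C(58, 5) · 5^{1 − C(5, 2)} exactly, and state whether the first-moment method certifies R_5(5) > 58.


E[X] = C(58, 5) · 5^{1 − 10} = 4582116 · 5^{−9} = 4582116/1953125.
As a reduced fraction: E[X] = 4582116/1953125 ≈ 2.3460434.
Is E[X] < 1? NO.
Since E[X] ≥ 1, the first-moment bound is inconclusive at n = 58; it does NOT by itself certify R_5(5) > 58.

E[X] = 4582116/1953125 ≈ 2.3460434; E[X] ≥ 1; first-moment method inconclusive here.


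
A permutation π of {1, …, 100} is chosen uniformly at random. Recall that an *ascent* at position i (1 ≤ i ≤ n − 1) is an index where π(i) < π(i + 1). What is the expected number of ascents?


Write X = Σ X_I over i = 1, …, 99, with X_I the indicator of one ascent.
There are 99 indicators.
For each fixed i, the pair (π(i), π(i+1)) is a uniformly random ordered pair of distinct values from {1, …, 100}; by symmetry P[π(i) < π(i+1)] = 1/2.
By linearity: E[X] = 99 · (1/2) = (100 − 1) · (1/2) = 99/2 ≈ 49.500000.

E[X] = 99/2 = 49.500000.


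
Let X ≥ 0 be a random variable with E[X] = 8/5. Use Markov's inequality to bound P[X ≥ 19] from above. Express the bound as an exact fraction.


μ = E[X] = 8/5, a = 19.
Markov: P[X ≥ 19] ≤ μ/a = (8/5)/19 = 8/95.
Numerically: ≈ 0.084211.
(Since a = 19 > μ = 1.600000, the bound 8/95 is < 1 and informative.)

P[X ≥ 19] ≤ 8/95 ≈ 0.084211.


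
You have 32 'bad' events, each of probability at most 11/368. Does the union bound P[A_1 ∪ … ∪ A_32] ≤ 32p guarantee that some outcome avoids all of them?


Union bound: P[∪_{i=1}^{32} A_i] ≤ Σ_i P[A_i] ≤ 32·p = 32·(11/368) = 22/23.
Numerically: 22/23 ≈ 0.9565217.
Is 22/23 < 1? YES.
Since P[∪ A_i] ≤ 22/23 < 1, the complement has P[∩ A_i^c] ≥ 1 − 22/23 = 1/23 > 0, so some outcome avoids every A_i.

32·p = 22/23 ≈ 0.9565217; existence CERTIFIED by the union bound.


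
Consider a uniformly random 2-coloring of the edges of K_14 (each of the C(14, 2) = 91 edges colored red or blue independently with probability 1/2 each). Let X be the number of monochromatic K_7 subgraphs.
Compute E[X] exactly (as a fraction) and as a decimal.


Let X = Σ_S X_S over the C(14, 7) = 3432 subsets S of size 7, where X_S = 1 if the K_7 on S is monochromatic.
For a fixed S, the K_7 on S has C(7, 2) = 21 edges. P[all 21 edges red] = (1/2)^21, and likewise for blue, so P[monochromatic] = 2·(1/2)^21 = 2^{1 − 21} = 1/1048576.
By linearity: E[X] = C(14, 7) · 2^{1 − 21} = 3432 · 1/1048576 = 429/131072.
Numerically: E[X] ≈ 0.003.

E[X] = C(14,7)·2^(1−C(7,2)) = 429/131072 ≈ 0.003.


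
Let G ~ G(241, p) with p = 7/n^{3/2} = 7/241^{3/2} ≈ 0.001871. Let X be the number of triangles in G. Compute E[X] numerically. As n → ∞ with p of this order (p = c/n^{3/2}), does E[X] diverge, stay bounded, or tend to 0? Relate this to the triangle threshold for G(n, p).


Number of potential triangles: C(241, 3) = 2303960.
Each occurs with probability p³ ≈ (0.001871)³ ≈ 6.5496400e-09.
By linearity: E[X] = C(241, 3)·p³ ≈ 2303960 · 6.5496400e-09 ≈ 0.01509.
Since α = 3/2 > 1, p = c/n^{3/2} = o(1/n) is below the triangle threshold p ~ 1/n. Asymptotically E[X] ~ (c³/6)·n^{3(1−α)} = (7³/6)·n^{-1.5} → 0, so by Markov's inequality G has no triangles w.h.p.

E[X] ≈ 0.01509; in regime p = Θ(1/n^{3/2}) E[X] tends to 0 (below the triangle threshold p ~ 1/n).


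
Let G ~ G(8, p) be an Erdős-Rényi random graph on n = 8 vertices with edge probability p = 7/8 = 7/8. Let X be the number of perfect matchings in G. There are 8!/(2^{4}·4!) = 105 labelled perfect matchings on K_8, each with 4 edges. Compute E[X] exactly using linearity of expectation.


K_8 has 8!/(2^{4}·4!) = 105 labelled perfect matchings.
For each such perfect matching H, let X_H = 1 if all 4 edges of H are present in G. Then P[X_H = 1] = p^{4} = (7/8)^{4} = 2401/4096.
By linearity: E[X] = Σ_H E[X_H] = 105 · p^{4} = 105 · 2401/4096 = 252105/4096.
Numerically: E[X] ≈ 61.5491.

E[X] = 105 · (7/8)^{4} = 252105/4096 ≈ 61.5491.


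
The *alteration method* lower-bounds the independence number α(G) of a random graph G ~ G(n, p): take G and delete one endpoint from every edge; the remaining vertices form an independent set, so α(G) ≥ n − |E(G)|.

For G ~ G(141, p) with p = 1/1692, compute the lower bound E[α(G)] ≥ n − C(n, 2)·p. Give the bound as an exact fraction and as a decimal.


E[|E(G)|] = C(141, 2)·p = 9870 · (1/1692) = 35/6.
E[α(G)] ≥ n − E[|E(G)|] = 141 − 35/6 = 811/6.
Numerically: ≈ 135.16667.
(This is only a lower bound; the true E[α(G)] may be larger.)

E[α(G)] ≥ 811/6 ≈ 135.16667.


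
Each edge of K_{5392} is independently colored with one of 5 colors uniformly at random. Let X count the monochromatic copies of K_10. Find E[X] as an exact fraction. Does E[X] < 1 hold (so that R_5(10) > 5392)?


E[X] = C(5392, 10) · 5^{1 − 45} = 5676873040158402483252283957448 · 5^{−44} = 5676873040158402483252283957448/5684341886080801486968994140625.
As a reduced fraction: E[X] = 5676873040158402483252283957448/5684341886080801486968994140625 ≈ 0.99869.
Is E[X] < 1? YES.
Since E[X] < 1, there exists a 5-coloring of K_{5392} with no monochromatic K_10; hence R_5(10) > 5392.

E[X] = 5676873040158402483252283957448/5684341886080801486968994140625 ≈ 0.99869; E[X] < 1, so R_5(10) > 5392.


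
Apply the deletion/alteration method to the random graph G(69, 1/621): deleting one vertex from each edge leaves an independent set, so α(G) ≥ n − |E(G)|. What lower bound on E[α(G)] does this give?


E[|E(G)|] = C(69, 2)·p = 2346 · (1/621) = 34/9.
E[α(G)] ≥ n − E[|E(G)|] = 69 − 34/9 = 587/9.
Numerically: ≈ 65.2222.
(This is only a lower bound; the true E[α(G)] may be larger.)

E[α(G)] ≥ 587/9 ≈ 65.2222.
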